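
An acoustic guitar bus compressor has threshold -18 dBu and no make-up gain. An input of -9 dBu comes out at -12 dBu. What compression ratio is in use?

1.5:1

Input overshoot = -9 − (-18) = 9 dB; output overshoot = -12 − (-18) = 6 dB.
Ratio = 9 / 6 = 1.5.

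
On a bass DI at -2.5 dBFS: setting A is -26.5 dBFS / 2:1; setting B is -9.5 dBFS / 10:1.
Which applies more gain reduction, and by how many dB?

A: GR = 24 − 24/2 = 12 dB.
B: GR = 7 − 7/10 = 6.3 dB.
Difference: 5.7 dB in favour of A.

A, by 5.7 dB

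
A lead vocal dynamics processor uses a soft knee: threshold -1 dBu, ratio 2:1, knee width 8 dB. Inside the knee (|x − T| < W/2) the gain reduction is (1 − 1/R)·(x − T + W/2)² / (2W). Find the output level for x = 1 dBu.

-0.125 dBu

x − T + W/2 = 1 − (-1) + 4 = 6.
GR = (1 − 1/2) × 6² / 16 = 0.5 × 36 / 16 = 1.125 dB.
Output = 1 − 1.125 = -0.125 dBu.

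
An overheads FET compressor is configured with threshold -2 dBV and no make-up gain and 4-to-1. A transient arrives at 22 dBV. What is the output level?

22 dBV sits 24 dB over threshold.
The 24 dB excess becomes 6 dB after 4:1 reduction.
Output = -2 + 6 = 4 dBV.

4 dBV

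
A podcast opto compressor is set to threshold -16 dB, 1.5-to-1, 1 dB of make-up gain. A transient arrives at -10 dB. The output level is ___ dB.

-11 dB

-10 dB sits 6 dB over threshold.
At 1.5:1 the overshoot is divided by 1.5, leaving 4 dB above threshold.
That puts the output at -12 dB; make-up adds 1 dB, giving -11 dB.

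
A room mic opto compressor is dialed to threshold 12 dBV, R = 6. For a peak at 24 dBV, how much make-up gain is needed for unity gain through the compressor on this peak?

Without make-up, output = threshold + overshoot/6 = 12 + 2 = 14 dBV.
Gap to target: 10 dB.

10 dB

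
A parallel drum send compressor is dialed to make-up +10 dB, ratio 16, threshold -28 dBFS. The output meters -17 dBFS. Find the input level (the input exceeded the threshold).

Remove make-up: -17 − 10 = -27 dBFS.
Post-compression overshoot = -27 − (-28) = 1 dB.
Before 16:1 compression the overshoot was 1 × 16 = 16 dB, so input = -28 + 16 = -12 dBFS.

-12 dBFS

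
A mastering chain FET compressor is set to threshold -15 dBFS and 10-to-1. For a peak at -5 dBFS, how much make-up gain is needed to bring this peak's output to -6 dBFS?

Overshoot 10 dB → 10/10 = 1 dB after compression, so the compressed level is -15 + 1 = -14 dBFS.
Make-up = target − compressed = -6 − (-14) = 8 dB.

8 dB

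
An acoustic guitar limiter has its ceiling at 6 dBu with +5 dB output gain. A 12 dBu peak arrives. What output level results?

At ∞:1, everything above 6 dBu is held at the ceiling.
Output gain then adds 5 dB: 6 + 5 = 11 dBu.

11 dBu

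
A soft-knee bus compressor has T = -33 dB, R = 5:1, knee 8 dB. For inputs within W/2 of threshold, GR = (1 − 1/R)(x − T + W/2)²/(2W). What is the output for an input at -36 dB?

x − T + W/2 = -36 − (-33) + 4 = 1.
GR = (1 − 1/5) × 1² / 16 = 0.8 × 1 / 16 = 0.05 dB.
Output = -36 − 0.05 = -36.05 dB.

-36.05 dB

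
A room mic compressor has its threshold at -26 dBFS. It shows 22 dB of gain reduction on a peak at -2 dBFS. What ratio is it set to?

Input overshoot = -2 − (-26) = 24 dB.
Output overshoot = 24 − 22 = 2 dB.
Ratio = input overshoot / output overshoot = 24 / 2 = 12.

12:1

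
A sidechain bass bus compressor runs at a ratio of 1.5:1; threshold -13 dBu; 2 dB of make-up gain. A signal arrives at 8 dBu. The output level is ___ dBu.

8 dBu sits 21 dB over threshold.
The 21 dB excess becomes 14 dB after 1.5:1 reduction.
So the level is -13 + 14 = 1 dBu; make-up adds 2 dB, giving 3 dBu.

3 dBu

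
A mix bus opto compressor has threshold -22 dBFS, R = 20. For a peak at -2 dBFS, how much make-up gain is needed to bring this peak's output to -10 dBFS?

The peak compresses to -22 + 20/20 = -21 dBFS.
To reach -10 dBFS requires -10 − (-21) = 11 dB of make-up.

11 dB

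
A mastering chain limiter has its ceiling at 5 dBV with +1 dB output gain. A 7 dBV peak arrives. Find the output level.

A brickwall limiter is an ∞:1 compressor: any input above the ceiling is clamped to 5 dBV.
Output gain then adds 1 dB: 5 + 1 = 6 dBV.

6 dBV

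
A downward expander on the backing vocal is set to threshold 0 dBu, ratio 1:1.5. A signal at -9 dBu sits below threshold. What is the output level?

-13.5 dBu

Below threshold, a 1:1.5 expander applies gain = (1.5−1)×(T − x) of attenuation.
(1.5−1) × 9 = 4.5 dB, so output = -9 − 4.5 = -13.5 dBu.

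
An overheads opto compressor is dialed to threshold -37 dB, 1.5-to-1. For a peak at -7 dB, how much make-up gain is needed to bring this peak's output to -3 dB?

Without make-up, output = threshold + overshoot/1.5 = -37 + 20 = -17 dB.
Gap to target: 14 dB.

14 dB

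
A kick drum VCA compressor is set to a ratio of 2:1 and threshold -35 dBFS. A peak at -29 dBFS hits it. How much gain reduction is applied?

-29 dBFS exceeds the threshold by 6 dB.
At 2:1, output sits 6/2 = 3 dB above threshold.
So the signal is attenuated by 6 − 3 = 3 dB.

3 dB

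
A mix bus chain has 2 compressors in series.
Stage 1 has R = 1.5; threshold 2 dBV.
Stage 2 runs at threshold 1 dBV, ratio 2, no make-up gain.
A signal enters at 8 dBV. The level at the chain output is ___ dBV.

3.5 dBV

Stage 1: overshoot 6 dB → 6/1.5 = 4 dB → 6 dBV.
Stage 2: 6 dBV is 5 dB over 1 dBV; at 2:1 that becomes 2.5 dB over, giving 3.5 dBV.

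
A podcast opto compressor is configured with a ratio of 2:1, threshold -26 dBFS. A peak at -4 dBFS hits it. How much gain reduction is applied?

11 dB

Overshoot = -4 − (-26) = 22 dB.
At 2:1, output sits 22/2 = 11 dB above threshold.
Gain reduction = 22 − 11 = 11 dB.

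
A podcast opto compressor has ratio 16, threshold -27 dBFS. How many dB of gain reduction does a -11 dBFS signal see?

15 dB

The signal is 16 dB above threshold.
After 16:1 compression the overshoot becomes 16/16 = 1 dB.
GR = overshoot in − overshoot out = 16 − 1 = 15 dB.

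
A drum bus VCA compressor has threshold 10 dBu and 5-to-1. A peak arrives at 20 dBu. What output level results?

12 dBu

Overshoot: 20 − 10 = 10 dB.
The 10 dB excess becomes 2 dB after 5:1 reduction.
So the level is 10 + 2 = 12 dBu.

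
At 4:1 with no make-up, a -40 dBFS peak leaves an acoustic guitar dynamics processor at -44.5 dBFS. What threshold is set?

Input is 6 dB above T (since output overshoot × R = input overshoot: (-44.5 − T)·4 = -40 − T gives T = -46 dBFS).
Check: -46 + (-40 − (-46))/4 = -46 + 1.5 = -44.5 dBFS. ✓

-46 dBFS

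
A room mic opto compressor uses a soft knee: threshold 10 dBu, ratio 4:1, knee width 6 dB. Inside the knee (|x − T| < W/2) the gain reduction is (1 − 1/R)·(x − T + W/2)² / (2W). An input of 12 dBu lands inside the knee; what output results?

x − T + W/2 = 12 − 10 + 3 = 5.
GR = (1 − 1/4) × 5² / 12 = 0.75 × 25 / 12 = 1.5625 dB.
Output = 12 − 1.5625 = 10.4375 dBu.

10.4375 dBu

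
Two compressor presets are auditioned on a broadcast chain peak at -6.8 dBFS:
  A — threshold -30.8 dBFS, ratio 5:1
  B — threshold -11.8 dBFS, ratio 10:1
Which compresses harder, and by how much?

A: 24 dB over, compressed to 4.8 dB over, so 19.2 dB of GR.
B: 5 dB over, compressed to 0.5 dB over, so 4.5 dB of GR.
Difference: 14.7 dB in favour of A.

A, by 14.7 dB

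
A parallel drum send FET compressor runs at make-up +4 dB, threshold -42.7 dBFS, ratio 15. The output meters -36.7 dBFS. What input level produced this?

Remove make-up: -36.7 − 4 = -40.7 dBFS.
Post-compression overshoot = -40.7 − (-42.7) = 2 dB.
Before 15:1 compression the overshoot was 2 × 15 = 30 dB, so input = -42.7 + 30 = -12.7 dBFS.

-12.7 dBFS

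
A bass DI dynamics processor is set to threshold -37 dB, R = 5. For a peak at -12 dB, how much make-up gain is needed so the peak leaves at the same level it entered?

The peak compresses to -37 + 25/5 = -32 dB.
To reach -12 dB requires -12 − (-32) = 20 dB of make-up.

20 dB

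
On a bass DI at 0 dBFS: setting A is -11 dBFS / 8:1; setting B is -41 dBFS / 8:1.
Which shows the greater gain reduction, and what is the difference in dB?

B, by 26.25 dB

A: GR = 11 − 11/8 = 9.625 dB.
B: GR = 41 − 41/8 = 35.875 dB.
B reduces 26.25 dB more.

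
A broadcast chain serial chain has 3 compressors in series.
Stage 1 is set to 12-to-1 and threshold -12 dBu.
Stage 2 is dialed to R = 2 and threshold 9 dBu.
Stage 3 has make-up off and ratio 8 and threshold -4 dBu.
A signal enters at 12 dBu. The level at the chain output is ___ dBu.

Stage 1: 24 dB above -12 dBu, reduced 12:1 to 2 dB above → -10 dBu.
Stage 2: -10 dBu ≤ 9 dBu, so stage 2 doesn't engage; output -10 dBu.
Stage 3: -10 dBu is at or below the -4 dBu threshold — no compression; output -10 dBu.

-10 dBu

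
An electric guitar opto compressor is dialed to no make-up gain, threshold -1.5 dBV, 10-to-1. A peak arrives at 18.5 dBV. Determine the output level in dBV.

0.5 dBV

Overshoot: 18.5 − (-1.5) = 20 dB.
10:1 compression reduces that to 20/10 = 2 dB over.
That puts the output at 0.5 dBV.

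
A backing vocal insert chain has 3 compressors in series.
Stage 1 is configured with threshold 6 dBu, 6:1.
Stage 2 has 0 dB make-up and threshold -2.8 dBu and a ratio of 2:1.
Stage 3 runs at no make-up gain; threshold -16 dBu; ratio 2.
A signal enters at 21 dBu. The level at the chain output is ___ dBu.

-6.575 dBu

Stage 1: overshoot 15 dB → 15/6 = 2.5 dB → 8.5 dBu.
Stage 2: overshoot 11.3 dB → 11.3/2 = 5.65 dB → 2.85 dBu.
Stage 3: 2.85 dBu is 18.85 dB over -16 dBu; at 2:1 that becomes 9.425 dB over, giving -6.575 dBu.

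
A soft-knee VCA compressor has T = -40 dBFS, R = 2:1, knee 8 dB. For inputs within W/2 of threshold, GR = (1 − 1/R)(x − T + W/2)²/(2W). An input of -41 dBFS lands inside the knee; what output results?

x − T + W/2 = -41 − (-40) + 4 = 3.
GR = (1 − 1/2) × 3² / 16 = 0.5 × 9 / 16 = 0.28125 dB.
Output = -41 − 0.28125 = -41.28125 dBFS.

-41.28125 dBFS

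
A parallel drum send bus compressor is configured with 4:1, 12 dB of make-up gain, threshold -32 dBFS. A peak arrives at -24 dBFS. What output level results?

The input is 8 dB above the -32 dBFS threshold.
4:1 compression reduces that to 8/4 = 2 dB over.
So the level is -32 + 2 = -30 dBFS; make-up adds 12 dB, giving -18 dBFS.

-18 dBFS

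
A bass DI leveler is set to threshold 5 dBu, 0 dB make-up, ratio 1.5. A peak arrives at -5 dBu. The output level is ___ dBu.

-5 dBu

-5 dBu is 10 dB below the 5 dBu threshold, so no gain reduction is applied.
Output = input = -5 dBu.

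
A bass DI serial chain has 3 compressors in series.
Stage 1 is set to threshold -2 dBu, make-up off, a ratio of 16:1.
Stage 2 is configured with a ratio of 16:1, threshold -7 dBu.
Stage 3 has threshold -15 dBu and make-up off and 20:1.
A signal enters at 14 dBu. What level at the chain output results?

-14.58125 dBu

Stage 1: overshoot 16 dB → 16/16 = 1 dB → -1 dBu.
Stage 2: -1 dBu is 6 dB over -7 dBu; at 16:1 that becomes 0.375 dB over, giving -6.625 dBu.
Stage 3: overshoot 8.375 dB → 8.375/20 = 0.41875 dB → -14.58125 dBu.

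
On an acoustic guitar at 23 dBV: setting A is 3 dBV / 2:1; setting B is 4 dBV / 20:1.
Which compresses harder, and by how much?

B, by 8.05 dB

A: GR = 20 − 20/2 = 10 dB.
B: GR = 19 − 19/20 = 18.05 dB.
Difference: 8.05 dB in favour of B.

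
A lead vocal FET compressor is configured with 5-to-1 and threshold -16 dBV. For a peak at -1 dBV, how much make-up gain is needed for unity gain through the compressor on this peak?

Without make-up, output = threshold + overshoot/5 = -16 + 3 = -13 dBV.
Gap to target: 12 dB.

12 dB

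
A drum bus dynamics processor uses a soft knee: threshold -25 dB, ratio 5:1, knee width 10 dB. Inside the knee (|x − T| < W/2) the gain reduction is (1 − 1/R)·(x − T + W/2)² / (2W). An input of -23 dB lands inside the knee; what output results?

-24.96 dB

x − T + W/2 = -23 − (-25) + 5 = 7.
GR = (1 − 1/5) × 7² / 20 = 0.8 × 49 / 20 = 1.96 dB.
Output = -23 − 1.96 = -24.96 dB.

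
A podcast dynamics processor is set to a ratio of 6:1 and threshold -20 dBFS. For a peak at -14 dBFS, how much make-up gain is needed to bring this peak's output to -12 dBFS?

The peak compresses to -20 + 6/6 = -19 dBFS.
To reach -12 dBFS requires -12 − (-19) = 7 dB of make-up.

7 dB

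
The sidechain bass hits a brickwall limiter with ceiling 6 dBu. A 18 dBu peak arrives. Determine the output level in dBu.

A brickwall limiter is an ∞:1 compressor: any input above the ceiling is clamped to 6 dBu.

6 dBu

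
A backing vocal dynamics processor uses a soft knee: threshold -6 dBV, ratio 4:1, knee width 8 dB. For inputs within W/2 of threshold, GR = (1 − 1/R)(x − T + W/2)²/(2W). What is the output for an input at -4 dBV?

-5.6875 dBV

x − T + W/2 = -4 − (-6) + 4 = 6.
GR = (1 − 1/4) × 6² / 16 = 0.75 × 36 / 16 = 1.6875 dB.
Output = -4 − 1.6875 = -5.6875 dBV.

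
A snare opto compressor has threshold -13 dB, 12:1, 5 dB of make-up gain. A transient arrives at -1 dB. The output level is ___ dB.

The input is 12 dB above the -13 dB threshold.
12:1 compression reduces that to 12/12 = 1 dB over.
That puts the output at -12 dB; make-up adds 5 dB, giving -7 dB.

-7 dB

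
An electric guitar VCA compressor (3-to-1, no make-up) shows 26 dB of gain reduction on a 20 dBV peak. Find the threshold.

-19 dBV

Let T be the threshold. Output overshoot = (input overshoot)/R, so -6 − T = (20 − T)/3.
3·(-6 − T) = 20 − T → 2·T = -18 − 20 = -38.
T = -38/2 = -19 dBV.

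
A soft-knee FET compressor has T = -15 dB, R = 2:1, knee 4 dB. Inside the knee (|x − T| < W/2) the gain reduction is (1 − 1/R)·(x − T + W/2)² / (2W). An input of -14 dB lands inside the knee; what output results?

x − T + W/2 = -14 − (-15) + 2 = 3.
GR = (1 − 1/2) × 3² / 8 = 0.5 × 9 / 8 = 0.5625 dB.
Output = -14 − 0.5625 = -14.5625 dB.

-14.5625 dB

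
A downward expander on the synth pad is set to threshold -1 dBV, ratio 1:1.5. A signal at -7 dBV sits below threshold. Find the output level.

-10 dBV

Below threshold, a 1:1.5 expander applies gain = (1.5−1)×(T − x) of attenuation.
(1.5−1) × 6 = 3 dB, so output = -7 − 3 = -10 dBV.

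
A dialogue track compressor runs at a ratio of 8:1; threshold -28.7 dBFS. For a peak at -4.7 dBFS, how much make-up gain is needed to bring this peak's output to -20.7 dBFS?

5 dB

Without make-up, output = threshold + overshoot/8 = -28.7 + 3 = -25.7 dBFS.
Gap to target: 5 dB.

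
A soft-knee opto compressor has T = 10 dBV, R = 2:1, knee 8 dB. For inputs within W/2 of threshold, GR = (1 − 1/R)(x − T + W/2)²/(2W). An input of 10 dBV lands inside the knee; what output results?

x − T + W/2 = 10 − 10 + 4 = 4.
GR = (1 − 1/2) × 4² / 16 = 0.5 × 16 / 16 = 0.5 dB.
Output = 10 − 0.5 = 9.5 dBV.

9.5 dBV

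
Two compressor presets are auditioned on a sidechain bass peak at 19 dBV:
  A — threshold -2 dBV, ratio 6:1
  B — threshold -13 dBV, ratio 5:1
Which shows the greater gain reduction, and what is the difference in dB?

A: overshoot 21 dB → output overshoot 3.5 dB → GR 17.5 dB.
B: overshoot 32 dB → output overshoot 6.4 dB → GR 25.6 dB.
B applies 8.1 dB more gain reduction.

B, by 8.1 dB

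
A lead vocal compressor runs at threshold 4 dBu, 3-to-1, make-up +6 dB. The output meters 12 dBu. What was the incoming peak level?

Before make-up, the level was 12 − 6 = 6 dBu.
Post-compression overshoot = 6 − 4 = 2 dB.
Before 3:1 compression the overshoot was 2 × 3 = 6 dB, so input = 4 + 6 = 10 dBu.

10 dBu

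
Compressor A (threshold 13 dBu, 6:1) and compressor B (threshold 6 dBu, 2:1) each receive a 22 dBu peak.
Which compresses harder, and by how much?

B, by 0.5 dB

A: overshoot 9 dB → output overshoot 1.5 dB → GR 7.5 dB.
B: overshoot 16 dB → output overshoot 8 dB → GR 8 dB.
Difference: 0.5 dB in favour of B.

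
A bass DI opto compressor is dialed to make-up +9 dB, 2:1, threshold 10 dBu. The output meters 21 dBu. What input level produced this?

14 dBu

Before make-up, the level was 21 − 9 = 12 dBu.
The compressed level sits 12 − 10 = 2 dB over threshold.
Before 2:1 compression the overshoot was 2 × 2 = 4 dB, so input = 10 + 4 = 14 dBu.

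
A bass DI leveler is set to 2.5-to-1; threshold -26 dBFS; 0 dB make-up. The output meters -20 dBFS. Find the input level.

The compressed level sits -20 − (-26) = 6 dB over threshold.
Undo the ratio: input overshoot = 6 × 2.5 = 15 dB, giving input = -11 dBFS.

-11 dBFS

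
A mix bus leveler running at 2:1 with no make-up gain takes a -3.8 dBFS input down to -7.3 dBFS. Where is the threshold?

Input is 7 dB above T (since output overshoot × R = input overshoot: (-7.3 − T)·2 = -3.8 − T gives T = -10.8 dBFS).
Check: -10.8 + (-3.8 − (-10.8))/2 = -10.8 + 3.5 = -7.3 dBFS. ✓

-10.8 dBFS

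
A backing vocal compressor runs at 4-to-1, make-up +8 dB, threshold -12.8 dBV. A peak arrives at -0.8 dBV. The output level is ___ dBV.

Overshoot: -0.8 − (-12.8) = 12 dB.
The 12 dB excess becomes 3 dB after 4:1 reduction.
That puts the output at -9.8 dBV; make-up adds 8 dB, giving -1.8 dBV.

-1.8 dBV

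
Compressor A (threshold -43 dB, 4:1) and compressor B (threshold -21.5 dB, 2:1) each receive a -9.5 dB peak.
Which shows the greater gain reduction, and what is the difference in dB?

A, by 19.125 dB

A: GR = 33.5 − 33.5/4 = 25.125 dB.
B: GR = 12 − 12/2 = 6 dB.
Difference: 19.125 dB in favour of A.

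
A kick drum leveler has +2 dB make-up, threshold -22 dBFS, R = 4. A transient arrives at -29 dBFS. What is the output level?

-27 dBFS

-29 dBFS is 7 dB below the -22 dBFS threshold, so no gain reduction is applied.
Make-up gain adds 2 dB: -29 + 2 = -27 dBFS.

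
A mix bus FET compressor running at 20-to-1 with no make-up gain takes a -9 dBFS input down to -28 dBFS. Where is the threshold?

-29 dBFS

Gain reduction = -9 − (-28) = 19 dB; output overshoot = GR / (R − 1) = 19 / 19 = 1 dB.
Threshold = output − output overshoot = -28 − 1 = -29 dBFS.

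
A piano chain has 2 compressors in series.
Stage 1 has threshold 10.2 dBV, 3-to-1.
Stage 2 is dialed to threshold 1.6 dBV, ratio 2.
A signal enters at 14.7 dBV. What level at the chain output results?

Stage 1: overshoot 4.5 dB → 4.5/3 = 1.5 dB → 11.7 dBV.
Stage 2: overshoot 10.1 dB → 10.1/2 = 5.05 dB → 6.65 dBV.

6.65 dBV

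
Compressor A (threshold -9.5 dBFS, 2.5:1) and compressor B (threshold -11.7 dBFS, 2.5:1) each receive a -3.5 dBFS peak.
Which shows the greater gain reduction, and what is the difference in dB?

B, by 1.32 dB

A: overshoot 6 dB → output overshoot 2.4 dB → GR 3.6 dB.
B: overshoot 8.2 dB → output overshoot 3.28 dB → GR 4.92 dB.
Difference: 1.32 dB in favour of B.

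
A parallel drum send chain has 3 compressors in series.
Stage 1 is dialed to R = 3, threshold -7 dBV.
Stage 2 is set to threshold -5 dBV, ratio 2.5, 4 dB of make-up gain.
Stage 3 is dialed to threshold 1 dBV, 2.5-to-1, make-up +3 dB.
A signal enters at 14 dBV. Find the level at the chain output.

Stage 1: 14 dBV is 21 dB over -7 dBV; at 3:1 that becomes 7 dB over, giving 0 dBV.
Stage 2: 5 dB above -5 dBV, reduced 2.5:1 to 2 dB above → -3 dBV; +4 dB make-up → 1 dBV.
Stage 3: 1 dBV is at or below the 1 dBV threshold — no compression; make-up brings it to 4 dBV.

4 dBV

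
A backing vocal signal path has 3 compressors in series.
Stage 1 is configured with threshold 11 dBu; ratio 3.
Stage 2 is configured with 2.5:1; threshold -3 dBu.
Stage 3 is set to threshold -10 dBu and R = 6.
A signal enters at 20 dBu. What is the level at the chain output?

-7.7 dBu

Stage 1: 20 dBu is 9 dB over 11 dBu; at 3:1 that becomes 3 dB over, giving 14 dBu.
Stage 2: overshoot 17 dB → 17/2.5 = 6.8 dB → 3.8 dBu.
Stage 3: overshoot 13.8 dB → 13.8/6 = 2.3 dB → -7.7 dBu.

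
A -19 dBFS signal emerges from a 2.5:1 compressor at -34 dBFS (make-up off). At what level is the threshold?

Let T be the threshold. Output overshoot = (input overshoot)/R, so -34 − T = (-19 − T)/2.5.
2.5·(-34 − T) = -19 − T → 1.5·T = -85 − (-19) = -66.
T = -66/1.5 = -44 dBFS.

-44 dBFS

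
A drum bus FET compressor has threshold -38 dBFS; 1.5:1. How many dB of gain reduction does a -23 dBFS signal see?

Overshoot = -23 − (-38) = 15 dB.
A 1.5:1 ratio leaves 10 dB of that excess.
Gain reduction = 15 − 10 = 5 dB.

5 dB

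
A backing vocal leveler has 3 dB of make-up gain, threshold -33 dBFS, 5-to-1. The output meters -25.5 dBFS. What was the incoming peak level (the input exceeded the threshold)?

-10.5 dBFS

Remove make-up: -25.5 − 3 = -28.5 dBFS.
That's 4.5 dB above the -33 dBFS threshold.
Input overshoot = R × output overshoot = 22.5 dB → input = -33 + 22.5 = -10.5 dBFS.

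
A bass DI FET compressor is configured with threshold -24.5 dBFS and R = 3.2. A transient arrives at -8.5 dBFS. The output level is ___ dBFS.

The input is 16 dB above the -24.5 dBFS threshold.
At 3.2:1 the overshoot is divided by 3.2, leaving 5 dB above threshold.
So the level is -24.5 + 5 = -19.5 dBFS.

-19.5 dBFS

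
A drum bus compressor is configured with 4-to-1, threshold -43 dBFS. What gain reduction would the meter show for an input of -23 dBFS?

The signal is 20 dB above threshold.
After 4:1 compression the overshoot becomes 20/4 = 5 dB.
So the signal is attenuated by 20 − 5 = 15 dB.

15 dB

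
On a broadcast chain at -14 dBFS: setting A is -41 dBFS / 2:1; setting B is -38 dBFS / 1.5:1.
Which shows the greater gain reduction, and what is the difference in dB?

A, by 5.5 dB

A: GR = 27 − 27/2 = 13.5 dB.
B: GR = 24 − 24/1.5 = 8 dB.
A applies 5.5 dB more gain reduction.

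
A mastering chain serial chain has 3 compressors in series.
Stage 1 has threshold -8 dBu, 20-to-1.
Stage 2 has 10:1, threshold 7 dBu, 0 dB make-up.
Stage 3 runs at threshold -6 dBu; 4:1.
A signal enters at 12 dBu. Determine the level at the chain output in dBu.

Stage 1: 12 dBu is 20 dB over -8 dBu; at 20:1 that becomes 1 dB over, giving -7 dBu.
Stage 2: below threshold (-7 ≤ 7); passes unchanged; output -7 dBu.
Stage 3: below threshold (-7 ≤ -6); passes unchanged; output -7 dBu.

-7 dBu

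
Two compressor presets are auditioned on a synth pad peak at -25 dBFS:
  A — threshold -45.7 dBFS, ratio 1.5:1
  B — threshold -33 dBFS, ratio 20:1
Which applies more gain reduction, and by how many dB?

A: 20.7 dB over, compressed to 13.8 dB over, so 6.9 dB of GR.
B: 8 dB over, compressed to 0.4 dB over, so 7.6 dB of GR.
B reduces 0.7 dB more.

B, by 0.7 dB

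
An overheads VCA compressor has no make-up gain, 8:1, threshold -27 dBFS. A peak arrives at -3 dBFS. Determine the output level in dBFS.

-24 dBFS

Overshoot: -3 − (-27) = 24 dB.
The 24 dB excess becomes 3 dB after 8:1 reduction.
So the level is -27 + 3 = -24 dBFS.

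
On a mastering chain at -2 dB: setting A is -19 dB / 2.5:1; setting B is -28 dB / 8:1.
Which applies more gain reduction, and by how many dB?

A: 17 dB over, compressed to 6.8 dB over, so 10.2 dB of GR.
B: 26 dB over, compressed to 3.25 dB over, so 22.75 dB of GR.
Difference: 12.55 dB in favour of B.

B, by 12.55 dB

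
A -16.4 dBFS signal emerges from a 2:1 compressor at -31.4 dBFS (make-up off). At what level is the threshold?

-46.4 dBFS

Let T be the threshold. Output overshoot = (input overshoot)/R, so -31.4 − T = (-16.4 − T)/2.
2·(-31.4 − T) = -16.4 − T → 1·T = -62.8 − (-16.4) = -46.4.
T = -46.4/1 = -46.4 dBFS.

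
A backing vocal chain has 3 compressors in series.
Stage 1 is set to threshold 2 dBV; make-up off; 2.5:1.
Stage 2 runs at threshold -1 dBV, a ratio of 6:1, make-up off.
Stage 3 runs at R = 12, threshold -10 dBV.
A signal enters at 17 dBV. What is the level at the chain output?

Stage 1: 15 dB above 2 dBV, reduced 2.5:1 to 6 dB above → 8 dBV.
Stage 2: 8 dBV is 9 dB over -1 dBV; at 6:1 that becomes 1.5 dB over, giving 0.5 dBV.
Stage 3: 0.5 dBV is 10.5 dB over -10 dBV; at 12:1 that becomes 0.875 dB over, giving -9.125 dBV.

-9.125 dBV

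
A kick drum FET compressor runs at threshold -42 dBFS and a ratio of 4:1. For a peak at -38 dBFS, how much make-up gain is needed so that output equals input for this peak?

3 dB

The peak compresses to -42 + 4/4 = -41 dBFS.
To reach -38 dBFS requires -38 − (-41) = 3 dB of make-up.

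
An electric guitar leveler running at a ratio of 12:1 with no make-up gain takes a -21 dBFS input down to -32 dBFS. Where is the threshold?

Gain reduction = -21 − (-32) = 11 dB; output overshoot = GR / (R − 1) = 11 / 11 = 1 dB.
Threshold = output − output overshoot = -32 − 1 = -33 dBFS.

-33 dBFS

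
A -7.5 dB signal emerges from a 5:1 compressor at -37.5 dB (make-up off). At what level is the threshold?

Let T be the threshold. Output overshoot = (input overshoot)/R, so -37.5 − T = (-7.5 − T)/5.
5·(-37.5 − T) = -7.5 − T → 4·T = -187.5 − (-7.5) = -180.
T = -180/4 = -45 dB.

-45 dB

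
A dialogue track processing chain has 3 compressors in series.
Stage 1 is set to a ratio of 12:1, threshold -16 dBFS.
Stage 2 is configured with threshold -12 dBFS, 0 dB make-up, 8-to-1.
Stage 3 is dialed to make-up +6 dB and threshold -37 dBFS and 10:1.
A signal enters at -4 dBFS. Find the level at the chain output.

Stage 1: overshoot 12 dB → 12/12 = 1 dB → -15 dBFS.
Stage 2: -15 dBFS ≤ -12 dBFS, so stage 2 doesn't engage; output -15 dBFS.
Stage 3: 22 dB above -37 dBFS, reduced 10:1 to 2.2 dB above → -34.8 dBFS; +6 dB make-up → -28.8 dBFS.

-28.8 dBFS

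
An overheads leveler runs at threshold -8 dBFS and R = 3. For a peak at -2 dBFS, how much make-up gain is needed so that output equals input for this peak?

The peak compresses to -8 + 6/3 = -6 dBFS.
To reach -2 dBFS requires -2 − (-6) = 4 dB of make-up.

4 dB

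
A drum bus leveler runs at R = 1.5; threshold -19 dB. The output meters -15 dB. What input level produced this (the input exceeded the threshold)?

-13 dB

The compressed level sits -15 − (-19) = 4 dB over threshold.
Input overshoot = R × output overshoot = 6 dB → input = -19 + 6 = -13 dB.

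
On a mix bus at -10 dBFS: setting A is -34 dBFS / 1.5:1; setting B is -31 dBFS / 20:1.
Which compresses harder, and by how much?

A: overshoot 24 dB → output overshoot 16 dB → GR 8 dB.
B: overshoot 21 dB → output overshoot 1.05 dB → GR 19.95 dB.
Difference: 11.95 dB in favour of B.

B, by 11.95 dB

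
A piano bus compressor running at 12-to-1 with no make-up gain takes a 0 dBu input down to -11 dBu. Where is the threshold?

Gain reduction = 0 − (-11) = 11 dB; output overshoot = GR / (R − 1) = 11 / 11 = 1 dB.
Threshold = output − output overshoot = -11 − 1 = -12 dBu.

-12 dBu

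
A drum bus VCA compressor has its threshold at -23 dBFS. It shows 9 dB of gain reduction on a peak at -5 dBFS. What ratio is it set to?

Input overshoot = -5 − (-23) = 18 dB.
Output overshoot = 18 − 9 = 9 dB.
Ratio = input overshoot / output overshoot = 18 / 9 = 2.

2:1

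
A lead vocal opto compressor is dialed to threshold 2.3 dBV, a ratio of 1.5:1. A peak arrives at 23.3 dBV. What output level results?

Overshoot: 23.3 − 2.3 = 21 dB.
1.5:1 compression reduces that to 21/1.5 = 14 dB over.
Output = 2.3 + 14 = 16.3 dBV.

16.3 dBV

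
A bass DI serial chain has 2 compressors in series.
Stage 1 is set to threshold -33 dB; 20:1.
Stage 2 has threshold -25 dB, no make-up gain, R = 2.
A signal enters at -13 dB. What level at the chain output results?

Stage 1: 20 dB above -33 dB, reduced 20:1 to 1 dB above → -32 dB.
Stage 2: -32 dB is at or below the -25 dB threshold — no compression; output -32 dB.

-32 dB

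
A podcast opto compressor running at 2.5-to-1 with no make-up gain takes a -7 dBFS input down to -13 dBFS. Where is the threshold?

Input is 10 dB above T (since output overshoot × R = input overshoot: (-13 − T)·2.5 = -7 − T gives T = -17 dBFS).
Check: -17 + (-7 − (-17))/2.5 = -17 + 4 = -13 dBFS. ✓

-17 dBFS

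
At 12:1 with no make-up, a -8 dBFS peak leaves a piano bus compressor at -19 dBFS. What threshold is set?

Gain reduction = -8 − (-19) = 11 dB; output overshoot = GR / (R − 1) = 11 / 11 = 1 dB.
Threshold = output − output overshoot = -19 − 1 = -20 dBFS.

-20 dBFS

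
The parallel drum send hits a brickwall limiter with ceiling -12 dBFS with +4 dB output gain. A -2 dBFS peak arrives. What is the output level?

A brickwall limiter is an ∞:1 compressor: any input above the ceiling is clamped to -12 dBFS.
Output gain then adds 4 dB: -12 + 4 = -8 dBFS.

-8 dBFS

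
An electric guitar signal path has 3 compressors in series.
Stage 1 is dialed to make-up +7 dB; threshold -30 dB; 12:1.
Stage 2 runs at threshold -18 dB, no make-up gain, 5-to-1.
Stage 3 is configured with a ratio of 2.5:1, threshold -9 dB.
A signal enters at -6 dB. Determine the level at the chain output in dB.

-21 dB

Stage 1: overshoot 24 dB → 24/12 = 2 dB → -28 dB; +7 dB make-up → -21 dB.
Stage 2: below threshold (-21 ≤ -18); passes unchanged; output -21 dB.
Stage 3: below threshold (-21 ≤ -9); passes unchanged; output -21 dB.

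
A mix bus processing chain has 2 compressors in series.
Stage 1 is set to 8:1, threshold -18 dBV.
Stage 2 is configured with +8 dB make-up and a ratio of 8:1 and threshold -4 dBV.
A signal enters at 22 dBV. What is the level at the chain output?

Stage 1: 22 dBV is 40 dB over -18 dBV; at 8:1 that becomes 5 dB over, giving -13 dBV.
Stage 2: below threshold (-13 ≤ -4); passes unchanged; make-up brings it to -5 dBV.

-5 dBV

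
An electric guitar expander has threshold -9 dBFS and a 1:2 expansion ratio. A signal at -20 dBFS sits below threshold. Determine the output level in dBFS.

The input is 11 dB below the -9 dBFS threshold.
A 1:2 expander multiplies undershoot by 2: 11 × 2 = 22 dB below threshold.
Output = -9 − 22 = -31 dBFS.

-31 dBFS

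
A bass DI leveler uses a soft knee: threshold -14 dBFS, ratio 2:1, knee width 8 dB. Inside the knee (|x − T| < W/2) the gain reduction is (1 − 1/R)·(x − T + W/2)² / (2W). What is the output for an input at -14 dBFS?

x − T + W/2 = -14 − (-14) + 4 = 4.
GR = (1 − 1/2) × 4² / 16 = 0.5 × 16 / 16 = 0.5 dB.
Output = -14 − 0.5 = -14.5 dBFS.

-14.5 dBFS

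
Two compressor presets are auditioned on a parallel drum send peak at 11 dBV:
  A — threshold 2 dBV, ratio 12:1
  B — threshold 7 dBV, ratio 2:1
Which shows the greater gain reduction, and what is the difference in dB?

A: overshoot 9 dB → output overshoot 0.75 dB → GR 8.25 dB.
B: overshoot 4 dB → output overshoot 2 dB → GR 2 dB.
Difference: 6.25 dB in favour of A.

A, by 6.25 dB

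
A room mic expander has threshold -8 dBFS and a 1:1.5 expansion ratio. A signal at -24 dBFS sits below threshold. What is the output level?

-32 dBFS

Undershoot = (-8) − (-24) = 16 dB.
At 1:1.5, that expands to 24 dB under threshold.
Output = -8 − 24 = -32 dBFS.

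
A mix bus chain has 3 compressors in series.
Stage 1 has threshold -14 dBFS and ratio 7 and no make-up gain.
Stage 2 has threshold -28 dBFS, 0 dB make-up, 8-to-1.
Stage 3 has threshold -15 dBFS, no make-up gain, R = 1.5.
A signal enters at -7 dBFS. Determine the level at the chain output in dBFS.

Stage 1: 7 dB above -14 dBFS, reduced 7:1 to 1 dB above → -13 dBFS.
Stage 2: 15 dB above -28 dBFS, reduced 8:1 to 1.875 dB above → -26.125 dBFS.
Stage 3: below threshold (-26.125 ≤ -15); passes unchanged; output -26.125 dBFS.

-26.125 dBFS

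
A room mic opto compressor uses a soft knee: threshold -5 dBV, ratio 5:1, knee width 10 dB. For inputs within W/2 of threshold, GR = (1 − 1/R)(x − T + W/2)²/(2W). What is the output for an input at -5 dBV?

-6 dBV

x − T + W/2 = -5 − (-5) + 5 = 5.
GR = (1 − 1/5) × 5² / 20 = 0.8 × 25 / 20 = 1 dB.
Output = -5 − 1 = -6 dBV.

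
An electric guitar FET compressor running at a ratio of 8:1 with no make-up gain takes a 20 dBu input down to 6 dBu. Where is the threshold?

Let T be the threshold. Output overshoot = (input overshoot)/R, so 6 − T = (20 − T)/8.
8·(6 − T) = 20 − T → 7·T = 48 − 20 = 28.
T = 28/7 = 4 dBu.

4 dBu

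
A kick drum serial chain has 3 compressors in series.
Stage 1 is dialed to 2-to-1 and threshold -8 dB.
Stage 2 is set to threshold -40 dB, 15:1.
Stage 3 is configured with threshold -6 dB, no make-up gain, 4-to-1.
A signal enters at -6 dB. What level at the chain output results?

Stage 1: overshoot 2 dB → 2/2 = 1 dB → -7 dB.
Stage 2: 33 dB above -40 dB, reduced 15:1 to 2.2 dB above → -37.8 dB.
Stage 3: -37.8 dB ≤ -6 dB, so stage 3 doesn't engage; output -37.8 dB.

-37.8 dB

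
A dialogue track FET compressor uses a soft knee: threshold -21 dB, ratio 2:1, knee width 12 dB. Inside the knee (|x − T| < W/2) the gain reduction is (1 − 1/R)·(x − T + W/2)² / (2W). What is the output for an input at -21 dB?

-21.75 dB

x − T + W/2 = -21 − (-21) + 6 = 6.
GR = (1 − 1/2) × 6² / 24 = 0.5 × 36 / 24 = 0.75 dB.
Output = -21 − 0.75 = -21.75 dB.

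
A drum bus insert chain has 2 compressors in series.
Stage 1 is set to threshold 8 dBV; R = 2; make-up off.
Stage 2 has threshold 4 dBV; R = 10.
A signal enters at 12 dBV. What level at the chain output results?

4.6 dBV

Stage 1: 12 dBV is 4 dB over 8 dBV; at 2:1 that becomes 2 dB over, giving 10 dBV.
Stage 2: 10 dBV is 6 dB over 4 dBV; at 10:1 that becomes 0.6 dB over, giving 4.6 dBV.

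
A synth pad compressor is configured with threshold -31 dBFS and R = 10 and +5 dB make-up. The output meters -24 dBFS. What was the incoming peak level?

-11 dBFS

Before make-up, the level was -24 − 5 = -29 dBFS.
The compressed level sits -29 − (-31) = 2 dB over threshold.
Input overshoot = R × output overshoot = 20 dB → input = -31 + 20 = -11 dBFS.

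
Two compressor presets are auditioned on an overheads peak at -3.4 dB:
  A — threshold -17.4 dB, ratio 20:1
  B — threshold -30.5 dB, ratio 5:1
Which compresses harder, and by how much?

B, by 8.38 dB

A: GR = 14 − 14/20 = 13.3 dB.
B: GR = 27.1 − 27.1/5 = 21.68 dB.
B reduces 8.38 dB more.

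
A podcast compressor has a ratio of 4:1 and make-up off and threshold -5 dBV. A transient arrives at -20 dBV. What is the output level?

-20 dBV

-20 dBV is 15 dB below the -5 dBV threshold, so no gain reduction is applied.
Output = input = -20 dBV.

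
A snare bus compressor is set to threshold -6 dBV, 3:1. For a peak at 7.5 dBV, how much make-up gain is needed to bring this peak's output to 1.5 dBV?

Without make-up, output = threshold + overshoot/3 = -6 + 4.5 = -1.5 dBV.
Gap to target: 3 dB.

3 dB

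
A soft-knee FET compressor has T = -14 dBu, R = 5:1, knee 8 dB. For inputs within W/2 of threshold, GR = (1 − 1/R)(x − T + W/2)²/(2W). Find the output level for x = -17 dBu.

-17.05 dBu

x − T + W/2 = -17 − (-14) + 4 = 1.
GR = (1 − 1/5) × 1² / 16 = 0.8 × 1 / 16 = 0.05 dB.
Output = -17 − 0.05 = -17.05 dBu.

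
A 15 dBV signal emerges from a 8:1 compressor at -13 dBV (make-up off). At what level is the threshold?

Gain reduction = 15 − (-13) = 28 dB; output overshoot = GR / (R − 1) = 28 / 7 = 4 dB.
Threshold = output − output overshoot = -13 − 4 = -17 dBV.

-17 dBV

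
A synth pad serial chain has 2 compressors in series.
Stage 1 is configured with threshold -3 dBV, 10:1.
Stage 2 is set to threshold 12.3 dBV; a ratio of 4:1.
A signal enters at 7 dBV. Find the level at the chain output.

Stage 1: overshoot 10 dB → 10/10 = 1 dB → -2 dBV.
Stage 2: -2 dBV is at or below the 12.3 dBV threshold — no compression; output -2 dBV.

-2 dBV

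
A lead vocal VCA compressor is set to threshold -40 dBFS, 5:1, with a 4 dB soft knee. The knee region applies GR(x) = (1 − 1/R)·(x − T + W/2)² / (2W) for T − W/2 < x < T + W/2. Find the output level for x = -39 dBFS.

x − T + W/2 = -39 − (-40) + 2 = 3.
GR = (1 − 1/5) × 3² / 8 = 0.8 × 9 / 8 = 0.9 dB.
Output = -39 − 0.9 = -39.9 dBFS.

-39.9 dBFS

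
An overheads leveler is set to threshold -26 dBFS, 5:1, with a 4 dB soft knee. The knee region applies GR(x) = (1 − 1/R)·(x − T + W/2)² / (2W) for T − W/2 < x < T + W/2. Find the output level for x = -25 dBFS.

x − T + W/2 = -25 − (-26) + 2 = 3.
GR = (1 − 1/5) × 3² / 8 = 0.8 × 9 / 8 = 0.9 dB.
Output = -25 − 0.9 = -25.9 dBFS.

-25.9 dBFS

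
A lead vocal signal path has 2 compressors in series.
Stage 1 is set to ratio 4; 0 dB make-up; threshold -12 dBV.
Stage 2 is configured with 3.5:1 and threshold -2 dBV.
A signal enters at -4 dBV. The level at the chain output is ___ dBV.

Stage 1: 8 dB above -12 dBV, reduced 4:1 to 2 dB above → -10 dBV.
Stage 2: -10 dBV ≤ -2 dBV, so stage 2 doesn't engage; output -10 dBV.

-10 dBV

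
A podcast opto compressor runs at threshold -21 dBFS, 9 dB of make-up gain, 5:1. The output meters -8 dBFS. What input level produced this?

-1 dBFS

Remove make-up: -8 − 9 = -17 dBFS.
Post-compression overshoot = -17 − (-21) = 4 dB.
Before 5:1 compression the overshoot was 4 × 5 = 20 dB, so input = -21 + 20 = -1 dBFS.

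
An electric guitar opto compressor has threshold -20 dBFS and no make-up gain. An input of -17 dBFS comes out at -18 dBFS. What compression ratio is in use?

Input overshoot = -17 − (-20) = 3 dB; output overshoot = -18 − (-20) = 2 dB.
Ratio = 3 / 2 = 1.5.

1.5:1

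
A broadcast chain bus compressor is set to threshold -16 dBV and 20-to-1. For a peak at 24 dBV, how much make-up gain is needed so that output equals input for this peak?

38 dB

Overshoot 40 dB → 40/20 = 2 dB after compression, so the compressed level is -16 + 2 = -14 dBV.
Make-up = target − compressed = 24 − (-14) = 38 dB.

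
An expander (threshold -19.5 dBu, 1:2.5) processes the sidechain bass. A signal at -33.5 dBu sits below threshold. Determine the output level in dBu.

The input is 14 dB below the -19.5 dBu threshold.
A 1:2.5 expander multiplies undershoot by 2.5: 14 × 2.5 = 35 dB below threshold.
Output = -19.5 − 35 = -54.5 dBu.

-54.5 dBu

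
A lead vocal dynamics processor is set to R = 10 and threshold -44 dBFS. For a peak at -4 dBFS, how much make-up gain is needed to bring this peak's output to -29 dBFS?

11 dB

The peak compresses to -44 + 40/10 = -40 dBFS.
To reach -29 dBFS requires -29 − (-40) = 11 dB of make-up.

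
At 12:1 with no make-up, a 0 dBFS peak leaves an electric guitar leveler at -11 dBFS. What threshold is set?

Let T be the threshold. Output overshoot = (input overshoot)/R, so -11 − T = (0 − T)/12.
12·(-11 − T) = 0 − T → 11·T = -132 − 0 = -132.
T = -132/11 = -12 dBFS.

-12 dBFS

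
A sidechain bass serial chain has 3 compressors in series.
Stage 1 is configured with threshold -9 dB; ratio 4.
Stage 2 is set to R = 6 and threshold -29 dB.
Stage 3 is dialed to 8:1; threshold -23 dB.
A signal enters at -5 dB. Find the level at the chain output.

-25.5 dB

Stage 1: overshoot 4 dB → 4/4 = 1 dB → -8 dB.
Stage 2: overshoot 21 dB → 21/6 = 3.5 dB → -25.5 dB.
Stage 3: -25.5 dB ≤ -23 dB, so stage 3 doesn't engage; output -25.5 dB.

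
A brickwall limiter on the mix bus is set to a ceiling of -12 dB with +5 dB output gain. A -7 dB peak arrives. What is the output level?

-7 dB

At ∞:1, everything above -12 dB is held at the ceiling.
Output gain then adds 5 dB: -12 + 5 = -7 dB.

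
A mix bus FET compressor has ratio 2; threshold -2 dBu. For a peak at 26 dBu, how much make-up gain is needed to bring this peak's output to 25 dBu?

Overshoot 28 dB → 28/2 = 14 dB after compression, so the compressed level is -2 + 14 = 12 dBu.
Make-up = target − compressed = 25 − 12 = 13 dB.

13 dB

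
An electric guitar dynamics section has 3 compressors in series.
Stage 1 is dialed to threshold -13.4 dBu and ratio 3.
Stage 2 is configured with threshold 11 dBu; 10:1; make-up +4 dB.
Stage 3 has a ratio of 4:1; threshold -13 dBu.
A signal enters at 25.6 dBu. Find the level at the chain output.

Stage 1: overshoot 39 dB → 39/3 = 13 dB → -0.4 dBu.
Stage 2: below threshold (-0.4 ≤ 11); passes unchanged; make-up brings it to 3.6 dBu.
Stage 3: 16.6 dB above -13 dBu, reduced 4:1 to 4.15 dB above → -8.85 dBu.

-8.85 dBu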